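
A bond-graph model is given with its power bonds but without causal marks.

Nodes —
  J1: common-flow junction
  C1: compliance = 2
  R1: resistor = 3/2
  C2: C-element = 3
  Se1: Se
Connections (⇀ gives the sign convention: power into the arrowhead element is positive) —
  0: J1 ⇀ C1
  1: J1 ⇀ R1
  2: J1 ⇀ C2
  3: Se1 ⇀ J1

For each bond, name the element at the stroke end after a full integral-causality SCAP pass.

bond 3 stroke→J1  (Se1: effort source, stroke at far end)
bond 0 stroke→J1  (C1: C, integral causality)
bond 2 stroke→J1  (C2 outputs effort q/C2)
bond 1 stroke→R1  (only one flow-in slot at J1)

β0 |J1
β1 |R1
β2 |J1
β3 |J1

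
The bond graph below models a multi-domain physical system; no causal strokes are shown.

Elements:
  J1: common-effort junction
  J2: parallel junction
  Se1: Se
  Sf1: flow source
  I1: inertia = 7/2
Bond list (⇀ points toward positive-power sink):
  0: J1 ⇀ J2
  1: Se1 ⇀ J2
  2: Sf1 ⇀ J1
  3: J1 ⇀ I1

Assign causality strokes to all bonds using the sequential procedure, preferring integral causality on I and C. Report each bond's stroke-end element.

#0 →J1
#1 →J2
#2 →Sf1
#3 →I1

b1 |J2  (Se1 fixes effort; stroke away)
b2 |Sf1  (source Sf1 imposes f)
b0 |J1  (J2 effort already set via bond 1)
b3 |I1  (common-e at J1 fixed by 0)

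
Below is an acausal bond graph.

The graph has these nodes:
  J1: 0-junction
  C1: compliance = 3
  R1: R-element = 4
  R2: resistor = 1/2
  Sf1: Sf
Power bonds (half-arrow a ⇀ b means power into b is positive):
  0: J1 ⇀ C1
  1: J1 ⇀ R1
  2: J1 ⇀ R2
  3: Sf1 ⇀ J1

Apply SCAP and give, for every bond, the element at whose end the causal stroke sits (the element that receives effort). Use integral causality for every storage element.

bond 0 stroke→J1
bond 1 stroke→R1
bond 2 stroke→R2
bond 3 stroke→Sf1

bond 3 stroke→Sf1  (Sf1 (Sf) sets flow on bond)
bond 0 stroke→J1  (C1 outputs effort q/C1)
bond 1 stroke→R1  (common-e at J1 fixed by 0)
bond 2 stroke→R2  (common-e at J1 fixed by 0)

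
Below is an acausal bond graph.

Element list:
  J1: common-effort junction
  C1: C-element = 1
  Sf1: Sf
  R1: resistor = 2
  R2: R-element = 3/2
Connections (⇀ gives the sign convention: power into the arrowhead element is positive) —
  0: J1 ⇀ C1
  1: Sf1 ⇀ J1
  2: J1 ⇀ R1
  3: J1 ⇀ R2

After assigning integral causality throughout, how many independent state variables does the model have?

1  (C1 all integral)

bond 1 stroke→Sf1  (Sf1: flow source, stroke at near end)
bond 0 stroke→J1  (prefer integral on C1)
bond 2 stroke→R1  (0-jn J1 has e-setter on 0)
bond 3 stroke→R2  (J1 effort already set via bond 0)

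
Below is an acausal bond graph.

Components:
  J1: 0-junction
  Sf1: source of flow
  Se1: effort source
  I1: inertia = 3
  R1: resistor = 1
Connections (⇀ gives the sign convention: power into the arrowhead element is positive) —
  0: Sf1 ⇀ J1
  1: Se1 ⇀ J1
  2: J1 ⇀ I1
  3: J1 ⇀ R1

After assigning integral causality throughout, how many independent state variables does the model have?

bond 0 stroke at Sf1  (Sf1: flow source, stroke at near end)
bond 1 stroke at J1  (Se1 (Se) sets effort on bond)
bond 2 stroke at I1  (J1: bond 1 brought effort, rest push out)
bond 3 stroke at R1  (J1: bond 1 brought effort, rest push out)

1  (I1 all integral)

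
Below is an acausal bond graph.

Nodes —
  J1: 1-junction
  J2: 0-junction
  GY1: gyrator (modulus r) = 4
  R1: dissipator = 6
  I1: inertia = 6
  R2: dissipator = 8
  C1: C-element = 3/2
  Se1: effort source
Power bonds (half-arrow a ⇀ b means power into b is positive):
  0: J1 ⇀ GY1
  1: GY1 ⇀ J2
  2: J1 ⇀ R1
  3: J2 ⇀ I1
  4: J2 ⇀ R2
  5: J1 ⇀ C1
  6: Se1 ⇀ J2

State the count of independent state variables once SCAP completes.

b6 |J2  (Se1 (Se) sets effort on bond)
b1 |GY1  (J2: bond 6 brought effort, rest push out)
b3 |I1  (common-e at J2 fixed by 6)
b4 |R2  (0-jn J2 has e-setter on 6)
b0 |GY1  (GY GY1: same side as bond 1)
b2 |J1  (J1 flow already set via bond 0)
b5 |J1  (J1 flow already set via bond 0)

2  (C1, I1 all integral)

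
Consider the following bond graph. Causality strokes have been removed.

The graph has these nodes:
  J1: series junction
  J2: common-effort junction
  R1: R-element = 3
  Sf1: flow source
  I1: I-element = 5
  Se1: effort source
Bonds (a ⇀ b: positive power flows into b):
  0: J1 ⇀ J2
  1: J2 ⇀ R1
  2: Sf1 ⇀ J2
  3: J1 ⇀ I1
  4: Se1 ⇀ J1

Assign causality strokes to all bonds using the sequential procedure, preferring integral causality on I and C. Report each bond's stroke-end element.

b2 stroke→Sf1  (Sf1 fixes flow; stroke at Sf1)
b4 stroke→J1  (Se1 fixes effort; stroke away)
b3 stroke→I1  (prefer integral on I1)
b0 stroke→J1  (J1: bond 3 brought flow, rest push out)
b1 stroke→J2  (J2: last free bond brings effort in)

#0 →J1
#1 →J2
#2 →Sf1
#3 →I1
#4 →J1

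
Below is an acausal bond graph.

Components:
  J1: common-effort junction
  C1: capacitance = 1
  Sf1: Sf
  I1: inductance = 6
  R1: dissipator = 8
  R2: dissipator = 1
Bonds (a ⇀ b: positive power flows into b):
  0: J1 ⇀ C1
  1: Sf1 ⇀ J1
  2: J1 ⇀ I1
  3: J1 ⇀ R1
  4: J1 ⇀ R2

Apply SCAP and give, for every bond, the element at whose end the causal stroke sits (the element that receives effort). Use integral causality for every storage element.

b1 |Sf1  (Sf1 (Sf) sets flow on bond)
b0 |J1  (C1: C, integral causality)
b2 |I1  (0-jn J1 has e-setter on 0)
b3 |R1  (0-jn J1 has e-setter on 0)
b4 |R2  (common-e at J1 fixed by 0)

β0 |J1
β1 |Sf1
β2 |I1
β3 |R1
β4 |R2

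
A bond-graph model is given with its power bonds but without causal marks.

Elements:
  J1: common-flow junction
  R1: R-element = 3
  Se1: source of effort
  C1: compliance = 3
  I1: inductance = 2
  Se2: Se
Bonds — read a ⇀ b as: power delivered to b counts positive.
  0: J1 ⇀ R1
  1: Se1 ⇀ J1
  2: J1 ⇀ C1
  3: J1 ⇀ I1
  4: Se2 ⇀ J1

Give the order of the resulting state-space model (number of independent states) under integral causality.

b1 stroke→J1  (Se1 fixes effort; stroke away)
b4 stroke→J1  (Se2 fixes effort; stroke away)
b2 stroke→J1  (C1 integral (e out))
b3 stroke→I1  (prefer integral on I1)
b0 stroke→J1  (common-f at J1 fixed by 3)

2  (C1, I1 all integral)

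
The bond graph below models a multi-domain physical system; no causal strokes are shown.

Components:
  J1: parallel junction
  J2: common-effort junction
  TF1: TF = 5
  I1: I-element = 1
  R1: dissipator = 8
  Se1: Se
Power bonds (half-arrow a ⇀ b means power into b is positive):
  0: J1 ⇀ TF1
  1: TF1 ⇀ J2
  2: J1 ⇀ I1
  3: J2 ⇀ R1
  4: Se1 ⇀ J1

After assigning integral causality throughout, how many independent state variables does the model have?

bond 4 stroke at J1  (Se1 fixes effort; stroke away)
bond 0 stroke at TF1  (common-e at J1 fixed by 4)
bond 2 stroke at I1  (J1: bond 4 brought effort, rest push out)
bond 1 stroke at J2  (TF1 one-in-one-out from 0)
bond 3 stroke at R1  (0-jn J2 has e-setter on 1)

1  (I1 all integral)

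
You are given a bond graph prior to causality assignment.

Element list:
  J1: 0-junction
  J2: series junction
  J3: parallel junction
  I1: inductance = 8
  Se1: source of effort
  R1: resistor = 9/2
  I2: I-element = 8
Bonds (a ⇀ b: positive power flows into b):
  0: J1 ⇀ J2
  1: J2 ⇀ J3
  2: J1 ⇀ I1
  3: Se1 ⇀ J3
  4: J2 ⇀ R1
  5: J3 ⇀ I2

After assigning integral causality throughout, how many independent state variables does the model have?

2  (I1, I2 all integral)

bond 3 stroke→J3  (Se1: effort source, stroke at far end)
bond 1 stroke→J2  (J3 effort already set via bond 3)
bond 5 stroke→I2  (0-jn J3 has e-setter on 3)
bond 2 stroke→I1  (I1 integral (f out))
bond 0 stroke→J1  (J1: last free bond brings effort in)
bond 4 stroke→J2  (J2: bond 0 brought flow, rest push out)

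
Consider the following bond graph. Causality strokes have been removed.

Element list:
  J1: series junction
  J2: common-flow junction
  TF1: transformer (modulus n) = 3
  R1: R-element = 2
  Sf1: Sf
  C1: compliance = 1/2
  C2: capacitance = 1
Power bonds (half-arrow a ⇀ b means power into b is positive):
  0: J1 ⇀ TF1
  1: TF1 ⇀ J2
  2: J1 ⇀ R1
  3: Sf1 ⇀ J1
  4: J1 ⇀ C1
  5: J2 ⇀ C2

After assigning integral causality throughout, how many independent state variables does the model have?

2  (C1, C2 all integral)

#3 stroke at Sf1  (Sf1: flow source, stroke at near end)
#0 stroke at J1  (J1 flow already set via bond 3)
#2 stroke at J1  (common-f at J1 fixed by 3)
#4 stroke at J1  (J1 flow already set via bond 3)
#1 stroke at TF1  (TF TF1: opposite of bond 0)
#5 stroke at J2  (J2 flow already set via bond 1)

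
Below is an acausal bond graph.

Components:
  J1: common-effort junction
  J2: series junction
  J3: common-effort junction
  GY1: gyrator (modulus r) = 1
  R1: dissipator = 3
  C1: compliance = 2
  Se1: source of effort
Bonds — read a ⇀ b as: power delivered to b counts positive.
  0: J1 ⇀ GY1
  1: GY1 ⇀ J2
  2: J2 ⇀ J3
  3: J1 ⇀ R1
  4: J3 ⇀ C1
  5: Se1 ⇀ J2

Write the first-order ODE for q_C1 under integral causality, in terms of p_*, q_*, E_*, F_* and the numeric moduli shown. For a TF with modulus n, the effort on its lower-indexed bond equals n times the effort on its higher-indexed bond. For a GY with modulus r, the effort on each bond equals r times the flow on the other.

dq_C1/dt = 3*E_Se1 - 3*q_C1/2

b5 stroke→J2  (Se1: effort source, stroke at far end)
b4 stroke→J3  (prefer integral on C1)
b2 stroke→J2  (0-jn J3 has e-setter on 4)
b1 stroke→GY1  (J2 needs exactly one f-in)
b0 stroke→GY1  (GY1 both-in/both-out from 1)
b3 stroke→J1  (closing 0-jn rule on J1)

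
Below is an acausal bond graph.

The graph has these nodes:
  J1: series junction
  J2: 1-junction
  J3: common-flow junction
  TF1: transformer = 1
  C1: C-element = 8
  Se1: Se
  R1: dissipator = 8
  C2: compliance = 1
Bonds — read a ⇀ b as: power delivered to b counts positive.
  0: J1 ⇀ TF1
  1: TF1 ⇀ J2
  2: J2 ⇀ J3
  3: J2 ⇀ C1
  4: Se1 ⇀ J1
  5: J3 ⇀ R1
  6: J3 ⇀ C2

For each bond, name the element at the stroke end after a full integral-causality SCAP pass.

bond 4 |J1  (Se1 (Se) sets effort on bond)
bond 0 |TF1  (J1 needs exactly one f-in)
bond 1 |J2  (TF1 one-in-one-out from 0)
bond 3 |J2  (C1 integral (e out))
bond 2 |J3  (J2 needs exactly one f-in)
bond 6 |J3  (C2 integral (e out))
bond 5 |R1  (J3 needs exactly one f-in)

b0 →TF1
b1 →J2
b2 →J3
b3 →J2
b4 →J1
b5 →R1
b6 →J3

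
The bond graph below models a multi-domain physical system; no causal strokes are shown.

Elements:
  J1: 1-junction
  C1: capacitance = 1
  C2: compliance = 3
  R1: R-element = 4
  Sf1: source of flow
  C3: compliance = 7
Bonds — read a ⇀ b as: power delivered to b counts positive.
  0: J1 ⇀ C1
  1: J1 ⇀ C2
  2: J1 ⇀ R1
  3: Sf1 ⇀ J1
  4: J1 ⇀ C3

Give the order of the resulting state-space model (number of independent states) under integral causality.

3  (C1, C2, C3 all integral)

#3 stroke at Sf1  (source Sf1 imposes f)
#0 stroke at J1  (common-f at J1 fixed by 3)
#1 stroke at J1  (J1: bond 3 brought flow, rest push out)
#2 stroke at J1  (1-jn J1 has f-setter on 3)
#4 stroke at J1  (common-f at J1 fixed by 3)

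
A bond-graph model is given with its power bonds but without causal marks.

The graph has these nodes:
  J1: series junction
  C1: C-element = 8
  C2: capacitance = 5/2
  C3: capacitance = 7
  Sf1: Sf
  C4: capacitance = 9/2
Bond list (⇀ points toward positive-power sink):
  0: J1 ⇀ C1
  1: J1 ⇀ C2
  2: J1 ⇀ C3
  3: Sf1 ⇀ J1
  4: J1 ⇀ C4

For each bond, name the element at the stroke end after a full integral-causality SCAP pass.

bond 3 |Sf1  (Sf1: flow source, stroke at near end)
bond 0 |J1  (J1: bond 3 brought flow, rest push out)
bond 1 |J1  (J1: bond 3 brought flow, rest push out)
bond 2 |J1  (common-f at J1 fixed by 3)
bond 4 |J1  (common-f at J1 fixed by 3)

b0 stroke→J1
b1 stroke→J1
b2 stroke→J1
b3 stroke→Sf1
b4 stroke→J1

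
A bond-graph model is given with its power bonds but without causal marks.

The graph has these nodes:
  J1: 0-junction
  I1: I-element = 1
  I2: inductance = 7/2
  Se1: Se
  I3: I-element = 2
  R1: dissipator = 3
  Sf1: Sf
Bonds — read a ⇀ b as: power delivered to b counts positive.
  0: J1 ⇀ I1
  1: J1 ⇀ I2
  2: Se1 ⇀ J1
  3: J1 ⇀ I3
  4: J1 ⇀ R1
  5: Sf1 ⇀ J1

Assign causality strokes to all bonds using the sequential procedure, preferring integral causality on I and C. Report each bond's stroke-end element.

#0 stroke at I1
#1 stroke at I2
#2 stroke at J1
#3 stroke at I3
#4 stroke at R1
#5 stroke at Sf1

#2 stroke→J1  (Se1 (Se) sets effort on bond)
#5 stroke→Sf1  (source Sf1 imposes f)
#0 stroke→I1  (J1 effort already set via bond 2)
#1 stroke→I2  (common-e at J1 fixed by 2)
#3 stroke→I3  (0-jn J1 has e-setter on 2)
#4 stroke→R1  (common-e at J1 fixed by 2)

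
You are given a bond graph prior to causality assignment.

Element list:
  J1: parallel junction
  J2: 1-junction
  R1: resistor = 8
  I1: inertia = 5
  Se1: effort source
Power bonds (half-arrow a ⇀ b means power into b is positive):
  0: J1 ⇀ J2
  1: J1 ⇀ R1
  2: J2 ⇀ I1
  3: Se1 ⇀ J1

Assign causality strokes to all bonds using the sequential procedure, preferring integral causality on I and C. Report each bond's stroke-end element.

b0 stroke at J2
b1 stroke at R1
b2 stroke at I1
b3 stroke at J1

bond 3 →J1  (Se1 fixes effort; stroke away)
bond 0 →J2  (0-jn J1 has e-setter on 3)
bond 1 →R1  (J1: bond 3 brought effort, rest push out)
bond 2 →I1  (closing 1-jn rule on J2)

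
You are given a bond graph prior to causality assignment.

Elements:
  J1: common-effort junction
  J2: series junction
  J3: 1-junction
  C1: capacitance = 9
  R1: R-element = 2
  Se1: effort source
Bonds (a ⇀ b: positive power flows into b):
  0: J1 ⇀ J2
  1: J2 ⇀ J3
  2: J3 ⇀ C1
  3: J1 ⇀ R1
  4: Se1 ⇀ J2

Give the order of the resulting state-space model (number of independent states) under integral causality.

β4 |J2  (Se1: effort source, stroke at far end)
β2 |J3  (prefer integral on C1)
β1 |J2  (J3: last free bond brings flow in)
β0 |J1  (only one flow-in slot at J2)
β3 |R1  (J1: bond 0 brought effort, rest push out)

1  (C1 all integral)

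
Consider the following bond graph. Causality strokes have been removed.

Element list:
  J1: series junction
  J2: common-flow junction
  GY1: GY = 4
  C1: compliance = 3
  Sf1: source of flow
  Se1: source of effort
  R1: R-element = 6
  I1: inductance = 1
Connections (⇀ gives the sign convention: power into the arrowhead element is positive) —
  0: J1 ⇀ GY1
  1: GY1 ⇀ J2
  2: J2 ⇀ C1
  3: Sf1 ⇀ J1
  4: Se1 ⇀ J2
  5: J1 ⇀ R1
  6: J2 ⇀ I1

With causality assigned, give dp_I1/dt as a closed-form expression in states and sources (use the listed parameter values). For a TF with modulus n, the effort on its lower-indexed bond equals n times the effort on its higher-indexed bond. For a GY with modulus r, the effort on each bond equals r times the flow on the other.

dp_I1/dt = E_Se1 + 4*F_Sf1 - q_C1/3

bond 3 →Sf1  (Sf1 (Sf) sets flow on bond)
bond 4 →J2  (Se1 fixes effort; stroke away)
bond 0 →J1  (common-f at J1 fixed by 3)
bond 5 →J1  (J1: bond 3 brought flow, rest push out)
bond 1 →J2  (through GY1, causality inverts; strokes same side of GY1)
bond 2 →J2  (C1 integral (e out))
bond 6 →I1  (J2 needs exactly one f-in)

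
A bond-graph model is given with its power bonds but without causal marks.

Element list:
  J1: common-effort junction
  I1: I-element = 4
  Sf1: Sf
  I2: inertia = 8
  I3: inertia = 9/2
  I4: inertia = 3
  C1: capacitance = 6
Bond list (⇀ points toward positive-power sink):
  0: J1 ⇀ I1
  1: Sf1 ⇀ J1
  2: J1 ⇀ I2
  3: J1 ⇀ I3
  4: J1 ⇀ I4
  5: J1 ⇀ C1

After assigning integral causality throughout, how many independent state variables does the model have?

5  (C1, I1, I2, I3, I4 all integral)

b1 →Sf1  (Sf1 (Sf) sets flow on bond)
b0 →I1  (prefer integral on I1)
b2 →I2  (I2 integral (f out))
b3 →I3  (prefer integral on I3)
b4 →I4  (prefer integral on I4)
b5 →J1  (closing 0-jn rule on J1)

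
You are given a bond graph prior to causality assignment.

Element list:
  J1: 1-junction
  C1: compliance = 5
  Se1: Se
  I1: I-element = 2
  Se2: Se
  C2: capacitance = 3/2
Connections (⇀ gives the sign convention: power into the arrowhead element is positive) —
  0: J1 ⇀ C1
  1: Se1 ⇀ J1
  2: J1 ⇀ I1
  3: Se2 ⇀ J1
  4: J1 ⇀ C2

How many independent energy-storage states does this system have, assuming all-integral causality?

bond 1 |J1  (Se1: effort source, stroke at far end)
bond 3 |J1  (source Se2 imposes e)
bond 0 |J1  (C1: C, integral causality)
bond 2 |I1  (I1 outputs flow p/I1)
bond 4 |J1  (1-jn J1 has f-setter on 2)

3  (C1, C2, I1 all integral)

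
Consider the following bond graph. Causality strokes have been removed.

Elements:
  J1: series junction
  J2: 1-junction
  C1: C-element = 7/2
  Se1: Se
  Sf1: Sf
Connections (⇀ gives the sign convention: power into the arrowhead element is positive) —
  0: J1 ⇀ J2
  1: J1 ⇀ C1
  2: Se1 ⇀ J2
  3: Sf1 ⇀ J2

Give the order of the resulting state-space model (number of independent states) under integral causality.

β2 stroke at J2  (source Se1 imposes e)
β3 stroke at Sf1  (Sf1: flow source, stroke at near end)
β0 stroke at J2  (1-jn J2 has f-setter on 3)
β1 stroke at J1  (J1 flow already set via bond 0)

1  (C1 all integral)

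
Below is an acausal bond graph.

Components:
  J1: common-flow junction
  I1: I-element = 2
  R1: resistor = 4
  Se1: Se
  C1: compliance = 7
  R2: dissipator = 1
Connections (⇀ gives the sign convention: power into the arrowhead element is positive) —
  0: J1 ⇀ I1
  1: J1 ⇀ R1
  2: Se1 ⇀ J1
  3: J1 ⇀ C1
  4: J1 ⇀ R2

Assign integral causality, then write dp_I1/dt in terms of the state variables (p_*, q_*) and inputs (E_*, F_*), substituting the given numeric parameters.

dp_I1/dt = E_Se1 - 5*p_I1/2 - q_C1/7

b2 |J1  (Se1 fixes effort; stroke away)
b0 |I1  (prefer integral on I1)
b1 |J1  (1-jn J1 has f-setter on 0)
b3 |J1  (J1: bond 0 brought flow, rest push out)
b4 |J1  (common-f at J1 fixed by 0)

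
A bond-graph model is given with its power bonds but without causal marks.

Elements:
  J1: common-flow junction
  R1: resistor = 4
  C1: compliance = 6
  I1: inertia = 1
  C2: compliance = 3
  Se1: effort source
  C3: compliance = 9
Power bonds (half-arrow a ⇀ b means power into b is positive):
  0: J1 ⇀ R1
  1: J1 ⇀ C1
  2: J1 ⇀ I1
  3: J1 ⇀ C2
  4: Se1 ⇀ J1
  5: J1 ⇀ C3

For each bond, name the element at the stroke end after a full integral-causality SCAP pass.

#0 →J1
#1 →J1
#2 →I1
#3 →J1
#4 →J1
#5 →J1

β4 stroke at J1  (Se1 (Se) sets effort on bond)
β1 stroke at J1  (C1 outputs effort q/C1)
β2 stroke at I1  (I1 integral (f out))
β0 stroke at J1  (J1 flow already set via bond 2)
β3 stroke at J1  (J1 flow already set via bond 2)
β5 stroke at J1  (J1: bond 2 brought flow, rest push out)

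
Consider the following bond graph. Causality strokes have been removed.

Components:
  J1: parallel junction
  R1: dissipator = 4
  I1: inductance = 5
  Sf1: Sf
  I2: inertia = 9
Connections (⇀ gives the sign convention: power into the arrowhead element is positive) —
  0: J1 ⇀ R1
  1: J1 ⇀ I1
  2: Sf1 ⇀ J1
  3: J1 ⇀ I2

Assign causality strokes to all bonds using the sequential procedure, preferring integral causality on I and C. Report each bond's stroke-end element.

b2 →Sf1  (Sf1 fixes flow; stroke at Sf1)
b1 →I1  (I1 outputs flow p/I1)
b3 →I2  (I2 outputs flow p/I2)
b0 →J1  (only one effort-in slot at J1)

β0 stroke→J1
β1 stroke→I1
β2 stroke→Sf1
β3 stroke→I2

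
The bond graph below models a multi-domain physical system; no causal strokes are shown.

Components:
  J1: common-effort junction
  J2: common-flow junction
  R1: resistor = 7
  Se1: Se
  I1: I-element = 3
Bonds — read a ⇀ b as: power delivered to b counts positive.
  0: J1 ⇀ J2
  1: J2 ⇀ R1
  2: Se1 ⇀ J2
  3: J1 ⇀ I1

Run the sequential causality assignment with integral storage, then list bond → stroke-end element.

β2 |J2  (Se1 (Se) sets effort on bond)
β3 |I1  (prefer integral on I1)
β0 |J1  (only one effort-in slot at J1)
β1 |J2  (common-f at J2 fixed by 0)

#0 →J1
#1 →J2
#2 →J2
#3 →I1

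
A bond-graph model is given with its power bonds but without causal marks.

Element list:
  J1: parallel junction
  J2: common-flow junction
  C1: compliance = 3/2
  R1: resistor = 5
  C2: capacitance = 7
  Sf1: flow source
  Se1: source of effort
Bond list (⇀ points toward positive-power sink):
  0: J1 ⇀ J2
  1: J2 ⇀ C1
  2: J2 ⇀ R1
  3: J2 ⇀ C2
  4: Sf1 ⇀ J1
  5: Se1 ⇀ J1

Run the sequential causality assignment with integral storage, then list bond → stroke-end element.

b0 |J2
b1 |J2
b2 |R1
b3 |J2
b4 |Sf1
b5 |J1

β4 stroke→Sf1  (Sf1: flow source, stroke at near end)
β5 stroke→J1  (Se1: effort source, stroke at far end)
β0 stroke→J2  (common-e at J1 fixed by 5)
β1 stroke→J2  (C1: C, integral causality)
β3 stroke→J2  (C2: C, integral causality)
β2 stroke→R1  (only one flow-in slot at J2)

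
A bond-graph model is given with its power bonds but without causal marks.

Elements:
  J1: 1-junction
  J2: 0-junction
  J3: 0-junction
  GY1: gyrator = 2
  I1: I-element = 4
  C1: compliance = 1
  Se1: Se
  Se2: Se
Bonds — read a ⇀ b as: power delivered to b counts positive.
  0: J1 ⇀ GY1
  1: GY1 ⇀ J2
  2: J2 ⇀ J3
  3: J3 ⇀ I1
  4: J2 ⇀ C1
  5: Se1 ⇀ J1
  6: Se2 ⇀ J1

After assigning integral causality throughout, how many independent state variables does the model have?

2  (C1, I1 all integral)

#5 |J1  (Se1 fixes effort; stroke away)
#6 |J1  (Se2 (Se) sets effort on bond)
#0 |GY1  (closing 1-jn rule on J1)
#1 |GY1  (through GY1, causality inverts; strokes same side of GY1)
#3 |I1  (I1: I, integral causality)
#2 |J3  (only one effort-in slot at J3)
#4 |J2  (only one effort-in slot at J2)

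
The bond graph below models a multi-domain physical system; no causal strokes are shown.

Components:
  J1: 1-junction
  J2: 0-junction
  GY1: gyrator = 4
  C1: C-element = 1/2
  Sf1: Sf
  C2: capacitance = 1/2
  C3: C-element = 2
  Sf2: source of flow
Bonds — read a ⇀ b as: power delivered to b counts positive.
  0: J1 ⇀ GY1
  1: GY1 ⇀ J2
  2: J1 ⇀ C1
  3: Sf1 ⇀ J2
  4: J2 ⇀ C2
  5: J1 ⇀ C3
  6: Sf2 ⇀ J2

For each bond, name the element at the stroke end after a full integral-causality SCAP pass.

bond 0 |GY1
bond 1 |GY1
bond 2 |J1
bond 3 |Sf1
bond 4 |J2
bond 5 |J1
bond 6 |Sf2

β3 stroke at Sf1  (Sf1 (Sf) sets flow on bond)
β6 stroke at Sf2  (Sf2: flow source, stroke at near end)
β2 stroke at J1  (C1 integral (e out))
β4 stroke at J2  (C2 integral (e out))
β1 stroke at GY1  (0-jn J2 has e-setter on 4)
β0 stroke at GY1  (GY GY1: same side as bond 1)
β5 stroke at J1  (J1: bond 0 brought flow, rest push out)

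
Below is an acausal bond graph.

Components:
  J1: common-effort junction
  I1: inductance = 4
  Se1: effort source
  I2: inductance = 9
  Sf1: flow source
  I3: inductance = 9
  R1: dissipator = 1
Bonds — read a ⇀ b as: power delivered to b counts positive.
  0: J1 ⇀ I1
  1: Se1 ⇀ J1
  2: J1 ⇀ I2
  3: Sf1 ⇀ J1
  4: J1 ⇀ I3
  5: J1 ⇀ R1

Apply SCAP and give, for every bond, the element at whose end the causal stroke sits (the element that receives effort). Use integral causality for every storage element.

b0 |I1
b1 |J1
b2 |I2
b3 |Sf1
b4 |I3
b5 |R1

β1 stroke→J1  (source Se1 imposes e)
β3 stroke→Sf1  (Sf1 fixes flow; stroke at Sf1)
β0 stroke→I1  (J1: bond 1 brought effort, rest push out)
β2 stroke→I2  (0-jn J1 has e-setter on 1)
β4 stroke→I3  (common-e at J1 fixed by 1)
β5 stroke→R1  (J1 effort already set via bond 1)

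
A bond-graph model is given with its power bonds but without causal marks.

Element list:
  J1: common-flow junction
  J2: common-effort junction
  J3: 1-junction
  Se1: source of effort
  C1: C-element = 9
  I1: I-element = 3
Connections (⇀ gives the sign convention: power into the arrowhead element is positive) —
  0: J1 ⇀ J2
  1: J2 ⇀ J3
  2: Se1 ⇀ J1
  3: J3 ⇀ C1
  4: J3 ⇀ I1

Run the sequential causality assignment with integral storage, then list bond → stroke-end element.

b0 |J2
b1 |J3
b2 |J1
b3 |J3
b4 |I1

β2 |J1  (source Se1 imposes e)
β0 |J2  (closing 1-jn rule on J1)
β1 |J3  (J2 effort already set via bond 0)
β3 |J3  (C1 integral (e out))
β4 |I1  (J3 needs exactly one f-in)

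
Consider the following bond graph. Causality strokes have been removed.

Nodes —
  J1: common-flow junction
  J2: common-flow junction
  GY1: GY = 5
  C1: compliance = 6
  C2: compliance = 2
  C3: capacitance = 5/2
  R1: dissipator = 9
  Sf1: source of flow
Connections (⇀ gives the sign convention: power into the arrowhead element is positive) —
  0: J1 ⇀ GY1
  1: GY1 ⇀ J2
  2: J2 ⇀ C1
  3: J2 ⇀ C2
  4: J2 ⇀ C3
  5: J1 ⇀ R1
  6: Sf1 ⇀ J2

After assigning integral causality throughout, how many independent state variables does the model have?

3  (C1, C2, C3 all integral)

#6 stroke→Sf1  (Sf1 fixes flow; stroke at Sf1)
#1 stroke→J2  (J2: bond 6 brought flow, rest push out)
#2 stroke→J2  (J2 flow already set via bond 6)
#3 stroke→J2  (common-f at J2 fixed by 6)
#4 stroke→J2  (common-f at J2 fixed by 6)
#0 stroke→J1  (through GY1, causality inverts; strokes same side of GY1)
#5 stroke→R1  (only one flow-in slot at J1)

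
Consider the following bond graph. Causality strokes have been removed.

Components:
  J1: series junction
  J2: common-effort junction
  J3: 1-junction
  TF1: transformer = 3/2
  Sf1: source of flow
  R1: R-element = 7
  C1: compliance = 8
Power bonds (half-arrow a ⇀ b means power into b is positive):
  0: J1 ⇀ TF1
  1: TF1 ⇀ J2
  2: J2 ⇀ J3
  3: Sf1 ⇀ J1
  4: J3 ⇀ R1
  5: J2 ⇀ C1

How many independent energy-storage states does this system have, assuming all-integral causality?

β3 stroke→Sf1  (Sf1 fixes flow; stroke at Sf1)
β0 stroke→J1  (J1 flow already set via bond 3)
β1 stroke→TF1  (TF1: transformer flips bond 0)
β5 stroke→J2  (C1: C, integral causality)
β2 stroke→J3  (common-e at J2 fixed by 5)
β4 stroke→R1  (J3: last free bond brings flow in)

1  (C1 all integral)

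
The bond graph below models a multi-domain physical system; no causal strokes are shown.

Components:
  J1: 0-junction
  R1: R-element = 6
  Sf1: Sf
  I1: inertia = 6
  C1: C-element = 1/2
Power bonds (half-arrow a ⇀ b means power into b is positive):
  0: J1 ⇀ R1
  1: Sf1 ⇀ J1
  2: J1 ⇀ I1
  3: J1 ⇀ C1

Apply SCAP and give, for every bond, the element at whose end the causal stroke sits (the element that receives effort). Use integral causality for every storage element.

β1 →Sf1  (Sf1 fixes flow; stroke at Sf1)
β2 →I1  (prefer integral on I1)
β3 →J1  (C1 outputs effort q/C1)
β0 →R1  (0-jn J1 has e-setter on 3)

β0 |R1
β1 |Sf1
β2 |I1
β3 |J1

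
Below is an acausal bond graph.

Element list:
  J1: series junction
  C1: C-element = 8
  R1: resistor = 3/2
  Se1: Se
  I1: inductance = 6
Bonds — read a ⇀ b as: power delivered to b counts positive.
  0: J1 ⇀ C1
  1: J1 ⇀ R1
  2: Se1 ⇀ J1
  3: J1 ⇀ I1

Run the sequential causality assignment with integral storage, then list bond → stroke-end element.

β0 stroke→J1
β1 stroke→J1
β2 stroke→J1
β3 stroke→I1

b2 stroke at J1  (Se1 fixes effort; stroke away)
b0 stroke at J1  (prefer integral on C1)
b3 stroke at I1  (I1 integral (f out))
b1 stroke at J1  (1-jn J1 has f-setter on 3)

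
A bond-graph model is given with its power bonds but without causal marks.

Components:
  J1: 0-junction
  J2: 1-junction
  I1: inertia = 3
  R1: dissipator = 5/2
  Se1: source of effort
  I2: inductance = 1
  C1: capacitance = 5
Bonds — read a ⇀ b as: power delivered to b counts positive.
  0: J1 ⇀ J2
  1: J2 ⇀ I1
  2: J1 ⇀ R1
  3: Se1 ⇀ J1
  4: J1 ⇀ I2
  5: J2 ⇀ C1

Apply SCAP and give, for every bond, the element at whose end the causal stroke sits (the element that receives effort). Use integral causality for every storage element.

b0 →J2
b1 →I1
b2 →R1
b3 →J1
b4 →I2
b5 →J2

b3 stroke→J1  (Se1 fixes effort; stroke away)
b0 stroke→J2  (0-jn J1 has e-setter on 3)
b2 stroke→R1  (0-jn J1 has e-setter on 3)
b4 stroke→I2  (J1: bond 3 brought effort, rest push out)
b1 stroke→I1  (prefer integral on I1)
b5 stroke→J2  (common-f at J2 fixed by 1)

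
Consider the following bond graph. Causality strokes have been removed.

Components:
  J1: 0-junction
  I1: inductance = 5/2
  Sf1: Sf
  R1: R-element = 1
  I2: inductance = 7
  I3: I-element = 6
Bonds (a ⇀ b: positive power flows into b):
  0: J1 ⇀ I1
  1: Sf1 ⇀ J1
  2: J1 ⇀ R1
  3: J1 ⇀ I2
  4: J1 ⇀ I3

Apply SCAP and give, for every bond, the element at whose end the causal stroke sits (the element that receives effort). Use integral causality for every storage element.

#1 →Sf1  (Sf1 fixes flow; stroke at Sf1)
#0 →I1  (prefer integral on I1)
#3 →I2  (prefer integral on I2)
#4 →I3  (I3 integral (f out))
#2 →J1  (J1 needs exactly one e-in)

#0 →I1
#1 →Sf1
#2 →J1
#3 →I2
#4 →I3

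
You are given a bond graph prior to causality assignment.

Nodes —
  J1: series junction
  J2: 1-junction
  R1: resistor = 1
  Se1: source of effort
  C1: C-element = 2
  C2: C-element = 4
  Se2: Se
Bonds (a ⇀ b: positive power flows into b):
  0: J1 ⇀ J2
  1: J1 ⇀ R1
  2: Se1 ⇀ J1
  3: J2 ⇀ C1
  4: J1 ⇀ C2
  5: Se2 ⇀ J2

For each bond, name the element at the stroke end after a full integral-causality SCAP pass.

#2 stroke→J1  (Se1 fixes effort; stroke away)
#5 stroke→J2  (Se2: effort source, stroke at far end)
#3 stroke→J2  (prefer integral on C1)
#0 stroke→J1  (closing 1-jn rule on J2)
#4 stroke→J1  (prefer integral on C2)
#1 stroke→R1  (J1 needs exactly one f-in)

bond 0 |J1
bond 1 |R1
bond 2 |J1
bond 3 |J2
bond 4 |J1
bond 5 |J2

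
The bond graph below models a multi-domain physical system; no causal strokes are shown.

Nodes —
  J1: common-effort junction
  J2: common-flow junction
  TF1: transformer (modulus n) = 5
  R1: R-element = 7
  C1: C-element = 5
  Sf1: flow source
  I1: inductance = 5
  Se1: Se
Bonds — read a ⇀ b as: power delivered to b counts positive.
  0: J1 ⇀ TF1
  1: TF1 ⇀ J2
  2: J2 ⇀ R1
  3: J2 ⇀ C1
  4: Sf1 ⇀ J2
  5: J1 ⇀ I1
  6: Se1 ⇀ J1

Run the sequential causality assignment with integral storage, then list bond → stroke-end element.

bond 4 stroke at Sf1  (Sf1: flow source, stroke at near end)
bond 6 stroke at J1  (source Se1 imposes e)
bond 0 stroke at TF1  (0-jn J1 has e-setter on 6)
bond 5 stroke at I1  (0-jn J1 has e-setter on 6)
bond 1 stroke at J2  (J2 flow already set via bond 4)
bond 2 stroke at J2  (J2: bond 4 brought flow, rest push out)
bond 3 stroke at J2  (common-f at J2 fixed by 4)

bond 0 |TF1
bond 1 |J2
bond 2 |J2
bond 3 |J2
bond 4 |Sf1
bond 5 |I1
bond 6 |J1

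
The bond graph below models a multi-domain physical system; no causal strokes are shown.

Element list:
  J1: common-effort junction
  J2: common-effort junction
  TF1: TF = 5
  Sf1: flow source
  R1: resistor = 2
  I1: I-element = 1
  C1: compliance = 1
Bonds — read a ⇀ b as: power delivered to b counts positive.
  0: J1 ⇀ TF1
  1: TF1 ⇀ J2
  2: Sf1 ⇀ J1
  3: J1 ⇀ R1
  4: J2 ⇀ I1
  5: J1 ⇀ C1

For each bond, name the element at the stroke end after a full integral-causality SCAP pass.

bond 2 →Sf1  (source Sf1 imposes f)
bond 4 →I1  (I1 outputs flow p/I1)
bond 1 →J2  (closing 0-jn rule on J2)
bond 0 →TF1  (TF1 one-in-one-out from 1)
bond 5 →J1  (C1: C, integral causality)
bond 3 →R1  (0-jn J1 has e-setter on 5)

bond 0 stroke at TF1
bond 1 stroke at J2
bond 2 stroke at Sf1
bond 3 stroke at R1
bond 4 stroke at I1
bond 5 stroke at J1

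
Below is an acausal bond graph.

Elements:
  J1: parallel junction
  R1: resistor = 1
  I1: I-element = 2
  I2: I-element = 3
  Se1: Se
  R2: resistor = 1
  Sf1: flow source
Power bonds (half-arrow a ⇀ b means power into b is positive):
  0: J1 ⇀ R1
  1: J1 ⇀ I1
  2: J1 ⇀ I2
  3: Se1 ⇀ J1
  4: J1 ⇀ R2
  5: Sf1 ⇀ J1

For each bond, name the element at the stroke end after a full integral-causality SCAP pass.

β3 →J1  (Se1 fixes effort; stroke away)
β5 →Sf1  (Sf1: flow source, stroke at near end)
β0 →R1  (J1: bond 3 brought effort, rest push out)
β1 →I1  (0-jn J1 has e-setter on 3)
β2 →I2  (0-jn J1 has e-setter on 3)
β4 →R2  (common-e at J1 fixed by 3)

bond 0 →R1
bond 1 →I1
bond 2 →I2
bond 3 →J1
bond 4 →R2
bond 5 →Sf1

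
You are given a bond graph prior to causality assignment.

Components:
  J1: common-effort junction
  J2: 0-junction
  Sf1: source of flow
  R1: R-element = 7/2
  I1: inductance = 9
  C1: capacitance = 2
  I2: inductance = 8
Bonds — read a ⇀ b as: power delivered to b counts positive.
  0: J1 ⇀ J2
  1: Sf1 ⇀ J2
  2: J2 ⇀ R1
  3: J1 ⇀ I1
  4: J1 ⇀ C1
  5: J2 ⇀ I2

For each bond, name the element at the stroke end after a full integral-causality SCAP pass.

bond 1 stroke at Sf1  (Sf1 fixes flow; stroke at Sf1)
bond 3 stroke at I1  (I1 integral (f out))
bond 4 stroke at J1  (prefer integral on C1)
bond 0 stroke at J2  (common-e at J1 fixed by 4)
bond 2 stroke at R1  (J2 effort already set via bond 0)
bond 5 stroke at I2  (common-e at J2 fixed by 0)

b0 →J2
b1 →Sf1
b2 →R1
b3 →I1
b4 →J1
b5 →I2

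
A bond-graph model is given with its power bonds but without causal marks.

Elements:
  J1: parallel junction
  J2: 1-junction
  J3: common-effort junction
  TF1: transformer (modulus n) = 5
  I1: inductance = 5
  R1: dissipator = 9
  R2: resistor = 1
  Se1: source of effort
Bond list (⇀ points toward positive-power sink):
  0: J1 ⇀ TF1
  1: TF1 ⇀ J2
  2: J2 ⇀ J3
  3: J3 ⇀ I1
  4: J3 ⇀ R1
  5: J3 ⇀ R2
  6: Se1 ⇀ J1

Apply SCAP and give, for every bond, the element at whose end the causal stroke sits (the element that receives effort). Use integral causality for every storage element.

#6 |J1  (Se1 (Se) sets effort on bond)
#0 |TF1  (0-jn J1 has e-setter on 6)
#1 |J2  (through TF1, causality passes straight; one stroke at TF1)
#2 |J3  (only one flow-in slot at J2)
#3 |I1  (common-e at J3 fixed by 2)
#4 |R1  (common-e at J3 fixed by 2)
#5 |R2  (0-jn J3 has e-setter on 2)

bond 0 stroke at TF1
bond 1 stroke at J2
bond 2 stroke at J3
bond 3 stroke at I1
bond 4 stroke at R1
bond 5 stroke at R2
bond 6 stroke at J1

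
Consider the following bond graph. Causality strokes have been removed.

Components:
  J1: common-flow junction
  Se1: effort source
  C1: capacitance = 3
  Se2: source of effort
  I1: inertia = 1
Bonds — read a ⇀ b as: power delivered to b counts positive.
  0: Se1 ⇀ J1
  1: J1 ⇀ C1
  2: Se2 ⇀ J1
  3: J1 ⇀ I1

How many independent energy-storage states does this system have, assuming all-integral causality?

2  (C1, I1 all integral)

#0 →J1  (Se1 fixes effort; stroke away)
#2 →J1  (Se2 fixes effort; stroke away)
#1 →J1  (C1: C, integral causality)
#3 →I1  (closing 1-jn rule on J1)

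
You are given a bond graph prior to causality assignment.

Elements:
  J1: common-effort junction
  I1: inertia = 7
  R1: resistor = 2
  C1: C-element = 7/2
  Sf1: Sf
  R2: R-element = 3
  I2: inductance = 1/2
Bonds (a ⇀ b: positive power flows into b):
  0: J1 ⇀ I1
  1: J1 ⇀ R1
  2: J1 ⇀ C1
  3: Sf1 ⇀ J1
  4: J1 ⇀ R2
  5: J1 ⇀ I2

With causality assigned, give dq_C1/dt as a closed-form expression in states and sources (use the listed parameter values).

dq_C1/dt = F_Sf1 - p_I1/7 - 2*p_I2 - 5*q_C1/21

#3 |Sf1  (Sf1: flow source, stroke at near end)
#0 |I1  (I1 integral (f out))
#2 |J1  (prefer integral on C1)
#1 |R1  (J1: bond 2 brought effort, rest push out)
#4 |R2  (common-e at J1 fixed by 2)
#5 |I2  (common-e at J1 fixed by 2)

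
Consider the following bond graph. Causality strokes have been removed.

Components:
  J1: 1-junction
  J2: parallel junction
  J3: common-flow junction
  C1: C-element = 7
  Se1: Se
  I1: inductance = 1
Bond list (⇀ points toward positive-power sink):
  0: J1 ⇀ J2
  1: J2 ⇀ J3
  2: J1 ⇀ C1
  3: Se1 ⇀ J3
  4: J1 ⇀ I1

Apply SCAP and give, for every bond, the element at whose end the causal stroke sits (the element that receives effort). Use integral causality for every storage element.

#3 stroke→J3  (Se1: effort source, stroke at far end)
#1 stroke→J2  (only one flow-in slot at J3)
#0 stroke→J1  (0-jn J2 has e-setter on 1)
#2 stroke→J1  (C1: C, integral causality)
#4 stroke→I1  (J1 needs exactly one f-in)

#0 stroke at J1
#1 stroke at J2
#2 stroke at J1
#3 stroke at J3
#4 stroke at I1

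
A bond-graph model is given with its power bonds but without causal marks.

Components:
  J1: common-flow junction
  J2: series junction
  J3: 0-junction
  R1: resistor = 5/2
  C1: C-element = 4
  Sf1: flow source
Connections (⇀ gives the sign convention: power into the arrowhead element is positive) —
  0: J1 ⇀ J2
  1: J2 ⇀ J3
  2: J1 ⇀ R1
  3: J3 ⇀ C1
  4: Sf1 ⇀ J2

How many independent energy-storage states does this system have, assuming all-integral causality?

1  (C1 all integral)

bond 4 |Sf1  (Sf1 (Sf) sets flow on bond)
bond 0 |J2  (1-jn J2 has f-setter on 4)
bond 1 |J2  (1-jn J2 has f-setter on 4)
bond 3 |J3  (only one effort-in slot at J3)
bond 2 |J1  (J1 flow already set via bond 0)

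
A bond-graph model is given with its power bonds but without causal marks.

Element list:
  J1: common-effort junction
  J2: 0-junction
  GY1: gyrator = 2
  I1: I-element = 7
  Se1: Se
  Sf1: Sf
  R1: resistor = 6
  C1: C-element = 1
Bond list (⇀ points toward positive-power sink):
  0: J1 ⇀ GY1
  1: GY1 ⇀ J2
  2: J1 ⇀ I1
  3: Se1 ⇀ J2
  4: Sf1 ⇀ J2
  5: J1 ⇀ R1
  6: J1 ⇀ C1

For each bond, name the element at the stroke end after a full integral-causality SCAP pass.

#3 stroke at J2  (Se1 (Se) sets effort on bond)
#4 stroke at Sf1  (source Sf1 imposes f)
#1 stroke at GY1  (J2: bond 3 brought effort, rest push out)
#0 stroke at GY1  (GY GY1: same side as bond 1)
#2 stroke at I1  (I1 integral (f out))
#6 stroke at J1  (C1: C, integral causality)
#5 stroke at R1  (J1 effort already set via bond 6)

#0 stroke at GY1
#1 stroke at GY1
#2 stroke at I1
#3 stroke at J2
#4 stroke at Sf1
#5 stroke at R1
#6 stroke at J1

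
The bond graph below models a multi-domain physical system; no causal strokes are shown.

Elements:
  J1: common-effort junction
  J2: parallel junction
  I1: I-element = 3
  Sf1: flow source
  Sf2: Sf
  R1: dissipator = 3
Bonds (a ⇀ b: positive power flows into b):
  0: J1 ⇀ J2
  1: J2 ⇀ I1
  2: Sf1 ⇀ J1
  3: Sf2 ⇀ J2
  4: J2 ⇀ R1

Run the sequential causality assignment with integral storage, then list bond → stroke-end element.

b2 stroke→Sf1  (Sf1: flow source, stroke at near end)
b3 stroke→Sf2  (Sf2: flow source, stroke at near end)
b0 stroke→J1  (only one effort-in slot at J1)
b1 stroke→I1  (I1 outputs flow p/I1)
b4 stroke→J2  (J2: last free bond brings effort in)

b0 stroke→J1
b1 stroke→I1
b2 stroke→Sf1
b3 stroke→Sf2
b4 stroke→J2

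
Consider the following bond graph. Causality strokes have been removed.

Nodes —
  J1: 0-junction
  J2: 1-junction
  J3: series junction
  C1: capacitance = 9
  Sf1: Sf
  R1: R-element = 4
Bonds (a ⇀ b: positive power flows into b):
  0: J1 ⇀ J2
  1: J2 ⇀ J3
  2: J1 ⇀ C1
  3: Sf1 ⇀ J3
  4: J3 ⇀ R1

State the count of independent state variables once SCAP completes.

#3 stroke→Sf1  (Sf1 fixes flow; stroke at Sf1)
#1 stroke→J3  (J3 flow already set via bond 3)
#4 stroke→J3  (J3 flow already set via bond 3)
#0 stroke→J2  (J2: bond 1 brought flow, rest push out)
#2 stroke→J1  (J1: last free bond brings effort in)

1  (C1 all integral)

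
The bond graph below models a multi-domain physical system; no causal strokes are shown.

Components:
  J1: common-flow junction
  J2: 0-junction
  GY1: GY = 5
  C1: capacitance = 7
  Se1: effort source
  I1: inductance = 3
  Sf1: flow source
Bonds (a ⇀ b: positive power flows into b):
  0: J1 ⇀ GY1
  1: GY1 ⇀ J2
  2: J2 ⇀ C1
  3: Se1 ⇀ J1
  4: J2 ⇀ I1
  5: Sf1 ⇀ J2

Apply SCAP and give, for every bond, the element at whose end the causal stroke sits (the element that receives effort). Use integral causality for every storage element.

β0 stroke at GY1
β1 stroke at GY1
β2 stroke at J2
β3 stroke at J1
β4 stroke at I1
β5 stroke at Sf1

b3 |J1  (Se1: effort source, stroke at far end)
b5 |Sf1  (source Sf1 imposes f)
b0 |GY1  (J1: last free bond brings flow in)
b1 |GY1  (GY1 both-in/both-out from 0)
b2 |J2  (C1 integral (e out))
b4 |I1  (0-jn J2 has e-setter on 2)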